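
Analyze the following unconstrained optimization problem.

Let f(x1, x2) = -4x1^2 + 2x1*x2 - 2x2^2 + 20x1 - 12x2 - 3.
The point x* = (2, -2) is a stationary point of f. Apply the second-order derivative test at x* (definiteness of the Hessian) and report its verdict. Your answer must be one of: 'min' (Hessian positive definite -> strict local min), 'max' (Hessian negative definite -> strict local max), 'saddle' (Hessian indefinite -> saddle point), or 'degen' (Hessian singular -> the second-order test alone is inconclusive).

Compute the Hessian H = grad^2 f:
  H = [[-8, 2], [2, -4]]
Verify stationarity: grad f(x*) = H x* + g = (0, 0).
Eigenvalues of H: -8.8284, -3.1716.
Both eigenvalues < 0, so H is negative definite -> x* is a strict local max.

max


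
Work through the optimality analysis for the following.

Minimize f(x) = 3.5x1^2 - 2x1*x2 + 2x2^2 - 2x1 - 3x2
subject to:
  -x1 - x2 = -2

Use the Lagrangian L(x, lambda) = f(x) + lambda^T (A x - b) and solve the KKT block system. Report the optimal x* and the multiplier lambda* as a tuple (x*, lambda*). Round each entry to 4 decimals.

Form the Lagrangian:
  L(x, lambda) = (1/2) x^T Q x + c^T x + lambda^T (A x - b)
Stationarity (grad_x L = 0): Q x + c + A^T lambda = 0.
Primal feasibility: A x = b.

This gives the KKT block system:
  [ Q   A^T ] [ x     ]   [-c ]
  [ A    0  ] [ lambda ] = [ b ]

Solving the linear system:
  x*      = (0.7333, 1.2667)
  lambda* = (0.6)
  f(x*)   = -2.0333

x* = (0.7333, 1.2667), lambda* = (0.6)


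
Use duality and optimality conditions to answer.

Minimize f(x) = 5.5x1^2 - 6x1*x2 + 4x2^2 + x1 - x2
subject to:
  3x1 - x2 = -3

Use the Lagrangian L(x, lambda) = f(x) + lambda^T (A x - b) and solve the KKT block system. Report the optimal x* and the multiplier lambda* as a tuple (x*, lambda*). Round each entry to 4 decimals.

Form the Lagrangian:
  L(x, lambda) = (1/2) x^T Q x + c^T x + lambda^T (A x - b)
Stationarity (grad_x L = 0): Q x + c + A^T lambda = 0.
Primal feasibility: A x = b.

This gives the KKT block system:
  [ Q   A^T ] [ x     ]   [-c ]
  [ A    0  ] [ lambda ] = [ b ]

Solving the linear system:
  x*      = (-1.1064, -0.3191)
  lambda* = (3.0851)
  f(x*)   = 4.234

x* = (-1.1064, -0.3191), lambda* = (3.0851)


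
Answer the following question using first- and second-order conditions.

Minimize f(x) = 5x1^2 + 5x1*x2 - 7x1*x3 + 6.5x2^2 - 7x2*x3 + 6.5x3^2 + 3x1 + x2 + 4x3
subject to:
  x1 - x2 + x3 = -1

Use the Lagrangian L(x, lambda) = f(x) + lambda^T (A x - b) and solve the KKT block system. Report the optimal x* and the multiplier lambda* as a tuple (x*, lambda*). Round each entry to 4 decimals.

Form the Lagrangian:
  L(x, lambda) = (1/2) x^T Q x + c^T x + lambda^T (A x - b)
Stationarity (grad_x L = 0): Q x + c + A^T lambda = 0.
Primal feasibility: A x = b.

This gives the KKT block system:
  [ Q   A^T ] [ x     ]   [-c ]
  [ A    0  ] [ lambda ] = [ b ]

Solving the linear system:
  x*      = (-0.5789, -0.3026, -0.7237)
  lambda* = (-0.7632)
  f(x*)   = -2.8487

x* = (-0.5789, -0.3026, -0.7237), lambda* = (-0.7632)


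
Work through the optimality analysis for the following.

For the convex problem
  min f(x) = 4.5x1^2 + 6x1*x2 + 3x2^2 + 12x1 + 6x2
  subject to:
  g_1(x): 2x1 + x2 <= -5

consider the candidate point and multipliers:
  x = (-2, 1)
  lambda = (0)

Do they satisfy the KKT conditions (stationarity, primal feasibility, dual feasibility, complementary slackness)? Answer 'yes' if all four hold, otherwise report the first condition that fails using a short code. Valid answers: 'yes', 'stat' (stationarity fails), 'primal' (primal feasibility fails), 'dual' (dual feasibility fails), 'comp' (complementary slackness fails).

Gradient of f: grad f(x) = Q x + c = (0, 0)
Constraint values g_i(x) = a_i^T x - b_i:
  g_1((-2, 1)) = 2
Stationarity residual: grad f(x) + sum_i lambda_i a_i = (0, 0)
  -> stationarity OK
Primal feasibility (all g_i <= 0): FAILS
Dual feasibility (all lambda_i >= 0): OK
Complementary slackness (lambda_i * g_i(x) = 0 for all i): OK

Verdict: the first failing condition is primal_feasibility -> primal.

primal


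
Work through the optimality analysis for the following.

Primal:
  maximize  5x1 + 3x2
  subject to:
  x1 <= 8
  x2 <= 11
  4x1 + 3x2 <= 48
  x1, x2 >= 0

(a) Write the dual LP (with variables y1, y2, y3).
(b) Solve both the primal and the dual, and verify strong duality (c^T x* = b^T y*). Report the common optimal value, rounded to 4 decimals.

The standard primal-dual pair for 'max c^T x s.t. A x <= b, x >= 0' is:
  Dual:  min b^T y  s.t.  A^T y >= c,  y >= 0.

So the dual LP is:
  minimize  8y1 + 11y2 + 48y3
  subject to:
    y1 + 4y3 >= 5
    y2 + 3y3 >= 3
    y1, y2, y3 >= 0

Solving the primal: x* = (8, 5.3333).
  primal value c^T x* = 56.
Solving the dual: y* = (1, 0, 1).
  dual value b^T y* = 56.
Strong duality: c^T x* = b^T y*. Confirmed.

56


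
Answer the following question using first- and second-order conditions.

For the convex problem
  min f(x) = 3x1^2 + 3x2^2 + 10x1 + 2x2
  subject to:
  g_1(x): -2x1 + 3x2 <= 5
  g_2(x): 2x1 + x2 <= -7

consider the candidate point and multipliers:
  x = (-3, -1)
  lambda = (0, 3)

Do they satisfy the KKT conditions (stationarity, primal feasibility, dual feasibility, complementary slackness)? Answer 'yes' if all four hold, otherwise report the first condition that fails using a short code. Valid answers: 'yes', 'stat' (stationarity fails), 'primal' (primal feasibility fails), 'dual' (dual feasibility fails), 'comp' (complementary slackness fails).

Gradient of f: grad f(x) = Q x + c = (-8, -4)
Constraint values g_i(x) = a_i^T x - b_i:
  g_1((-3, -1)) = -2
  g_2((-3, -1)) = 0
Stationarity residual: grad f(x) + sum_i lambda_i a_i = (-2, -1)
  -> stationarity FAILS
Primal feasibility (all g_i <= 0): OK
Dual feasibility (all lambda_i >= 0): OK
Complementary slackness (lambda_i * g_i(x) = 0 for all i): OK

Verdict: the first failing condition is stationarity -> stat.

stat


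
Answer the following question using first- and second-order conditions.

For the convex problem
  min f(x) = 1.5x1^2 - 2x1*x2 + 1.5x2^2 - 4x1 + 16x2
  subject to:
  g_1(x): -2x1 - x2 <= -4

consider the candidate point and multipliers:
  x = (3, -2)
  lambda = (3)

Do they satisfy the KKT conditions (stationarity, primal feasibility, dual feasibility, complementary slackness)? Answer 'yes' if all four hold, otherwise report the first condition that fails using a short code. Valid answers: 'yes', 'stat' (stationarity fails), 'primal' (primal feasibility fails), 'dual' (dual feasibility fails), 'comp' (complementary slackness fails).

Gradient of f: grad f(x) = Q x + c = (9, 4)
Constraint values g_i(x) = a_i^T x - b_i:
  g_1((3, -2)) = 0
Stationarity residual: grad f(x) + sum_i lambda_i a_i = (3, 1)
  -> stationarity FAILS
Primal feasibility (all g_i <= 0): OK
Dual feasibility (all lambda_i >= 0): OK
Complementary slackness (lambda_i * g_i(x) = 0 for all i): OK

Verdict: the first failing condition is stationarity -> stat.

stat


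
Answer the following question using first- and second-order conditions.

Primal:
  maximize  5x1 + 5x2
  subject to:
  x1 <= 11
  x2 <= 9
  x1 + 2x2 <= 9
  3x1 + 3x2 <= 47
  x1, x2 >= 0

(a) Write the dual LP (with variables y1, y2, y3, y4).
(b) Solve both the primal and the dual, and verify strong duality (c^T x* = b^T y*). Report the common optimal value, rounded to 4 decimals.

The standard primal-dual pair for 'max c^T x s.t. A x <= b, x >= 0' is:
  Dual:  min b^T y  s.t.  A^T y >= c,  y >= 0.

So the dual LP is:
  minimize  11y1 + 9y2 + 9y3 + 47y4
  subject to:
    y1 + y3 + 3y4 >= 5
    y2 + 2y3 + 3y4 >= 5
    y1, y2, y3, y4 >= 0

Solving the primal: x* = (9, 0).
  primal value c^T x* = 45.
Solving the dual: y* = (0, 0, 5, 0).
  dual value b^T y* = 45.
Strong duality: c^T x* = b^T y*. Confirmed.

45


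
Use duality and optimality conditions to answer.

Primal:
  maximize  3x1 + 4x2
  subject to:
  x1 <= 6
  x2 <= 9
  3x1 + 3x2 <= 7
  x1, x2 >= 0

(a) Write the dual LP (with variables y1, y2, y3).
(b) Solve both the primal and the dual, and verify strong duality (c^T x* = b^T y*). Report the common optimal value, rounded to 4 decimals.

The standard primal-dual pair for 'max c^T x s.t. A x <= b, x >= 0' is:
  Dual:  min b^T y  s.t.  A^T y >= c,  y >= 0.

So the dual LP is:
  minimize  6y1 + 9y2 + 7y3
  subject to:
    y1 + 3y3 >= 3
    y2 + 3y3 >= 4
    y1, y2, y3 >= 0

Solving the primal: x* = (0, 2.3333).
  primal value c^T x* = 9.3333.
Solving the dual: y* = (0, 0, 1.3333).
  dual value b^T y* = 9.3333.
Strong duality: c^T x* = b^T y*. Confirmed.

9.3333


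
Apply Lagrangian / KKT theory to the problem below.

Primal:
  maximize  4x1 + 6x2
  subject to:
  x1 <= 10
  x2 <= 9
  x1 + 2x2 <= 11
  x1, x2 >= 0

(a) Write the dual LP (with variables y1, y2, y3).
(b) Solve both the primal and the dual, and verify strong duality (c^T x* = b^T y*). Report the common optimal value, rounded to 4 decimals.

The standard primal-dual pair for 'max c^T x s.t. A x <= b, x >= 0' is:
  Dual:  min b^T y  s.t.  A^T y >= c,  y >= 0.

So the dual LP is:
  minimize  10y1 + 9y2 + 11y3
  subject to:
    y1 + y3 >= 4
    y2 + 2y3 >= 6
    y1, y2, y3 >= 0

Solving the primal: x* = (10, 0.5).
  primal value c^T x* = 43.
Solving the dual: y* = (1, 0, 3).
  dual value b^T y* = 43.
Strong duality: c^T x* = b^T y*. Confirmed.

43


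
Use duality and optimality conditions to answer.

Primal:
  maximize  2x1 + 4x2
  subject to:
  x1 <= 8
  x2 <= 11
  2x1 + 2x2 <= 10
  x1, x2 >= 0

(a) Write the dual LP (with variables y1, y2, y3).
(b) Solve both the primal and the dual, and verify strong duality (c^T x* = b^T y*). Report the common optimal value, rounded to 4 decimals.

The standard primal-dual pair for 'max c^T x s.t. A x <= b, x >= 0' is:
  Dual:  min b^T y  s.t.  A^T y >= c,  y >= 0.

So the dual LP is:
  minimize  8y1 + 11y2 + 10y3
  subject to:
    y1 + 2y3 >= 2
    y2 + 2y3 >= 4
    y1, y2, y3 >= 0

Solving the primal: x* = (0, 5).
  primal value c^T x* = 20.
Solving the dual: y* = (0, 0, 2).
  dual value b^T y* = 20.
Strong duality: c^T x* = b^T y*. Confirmed.

20


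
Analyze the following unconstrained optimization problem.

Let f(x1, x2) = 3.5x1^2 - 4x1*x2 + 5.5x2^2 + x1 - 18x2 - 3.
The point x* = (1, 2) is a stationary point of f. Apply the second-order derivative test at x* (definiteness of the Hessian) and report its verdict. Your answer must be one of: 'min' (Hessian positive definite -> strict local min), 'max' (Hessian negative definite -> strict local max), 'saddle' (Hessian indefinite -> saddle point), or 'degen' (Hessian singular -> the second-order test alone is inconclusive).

Compute the Hessian H = grad^2 f:
  H = [[7, -4], [-4, 11]]
Verify stationarity: grad f(x*) = H x* + g = (0, 0).
Eigenvalues of H: 4.5279, 13.4721.
Both eigenvalues > 0, so H is positive definite -> x* is a strict local min.

min


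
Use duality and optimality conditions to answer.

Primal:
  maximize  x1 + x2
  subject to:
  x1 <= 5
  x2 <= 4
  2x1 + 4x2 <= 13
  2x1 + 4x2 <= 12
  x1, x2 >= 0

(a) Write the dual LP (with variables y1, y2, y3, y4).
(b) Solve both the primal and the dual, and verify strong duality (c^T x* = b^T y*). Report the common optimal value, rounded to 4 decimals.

The standard primal-dual pair for 'max c^T x s.t. A x <= b, x >= 0' is:
  Dual:  min b^T y  s.t.  A^T y >= c,  y >= 0.

So the dual LP is:
  minimize  5y1 + 4y2 + 13y3 + 12y4
  subject to:
    y1 + 2y3 + 2y4 >= 1
    y2 + 4y3 + 4y4 >= 1
    y1, y2, y3, y4 >= 0

Solving the primal: x* = (5, 0.5).
  primal value c^T x* = 5.5.
Solving the dual: y* = (0.5, 0, 0, 0.25).
  dual value b^T y* = 5.5.
Strong duality: c^T x* = b^T y*. Confirmed.

5.5


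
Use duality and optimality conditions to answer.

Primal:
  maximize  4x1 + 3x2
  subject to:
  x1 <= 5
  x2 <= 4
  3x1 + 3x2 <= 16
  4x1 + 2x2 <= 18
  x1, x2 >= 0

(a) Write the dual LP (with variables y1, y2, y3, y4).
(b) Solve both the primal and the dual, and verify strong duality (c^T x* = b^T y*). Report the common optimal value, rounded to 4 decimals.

The standard primal-dual pair for 'max c^T x s.t. A x <= b, x >= 0' is:
  Dual:  min b^T y  s.t.  A^T y >= c,  y >= 0.

So the dual LP is:
  minimize  5y1 + 4y2 + 16y3 + 18y4
  subject to:
    y1 + 3y3 + 4y4 >= 4
    y2 + 3y3 + 2y4 >= 3
    y1, y2, y3, y4 >= 0

Solving the primal: x* = (3.6667, 1.6667).
  primal value c^T x* = 19.6667.
Solving the dual: y* = (0, 0, 0.6667, 0.5).
  dual value b^T y* = 19.6667.
Strong duality: c^T x* = b^T y*. Confirmed.

19.6667


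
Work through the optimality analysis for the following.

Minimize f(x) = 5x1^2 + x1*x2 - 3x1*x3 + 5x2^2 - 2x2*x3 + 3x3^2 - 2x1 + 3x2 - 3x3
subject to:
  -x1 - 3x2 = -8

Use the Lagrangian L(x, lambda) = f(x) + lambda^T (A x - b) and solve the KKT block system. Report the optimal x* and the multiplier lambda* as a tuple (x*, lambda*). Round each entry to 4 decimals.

Form the Lagrangian:
  L(x, lambda) = (1/2) x^T Q x + c^T x + lambda^T (A x - b)
Stationarity (grad_x L = 0): Q x + c + A^T lambda = 0.
Primal feasibility: A x = b.

This gives the KKT block system:
  [ Q   A^T ] [ x     ]   [-c ]
  [ A    0  ] [ lambda ] = [ b ]

Solving the linear system:
  x*      = (1.3068, 2.2311, 1.8971)
  lambda* = (7.6078)
  f(x*)   = 29.6252

x* = (1.3068, 2.2311, 1.8971), lambda* = (7.6078)


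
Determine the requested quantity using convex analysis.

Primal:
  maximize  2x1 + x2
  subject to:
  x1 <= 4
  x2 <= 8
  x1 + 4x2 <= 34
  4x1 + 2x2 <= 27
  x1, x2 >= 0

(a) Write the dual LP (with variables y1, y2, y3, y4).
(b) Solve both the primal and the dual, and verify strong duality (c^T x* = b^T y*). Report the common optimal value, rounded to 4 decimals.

The standard primal-dual pair for 'max c^T x s.t. A x <= b, x >= 0' is:
  Dual:  min b^T y  s.t.  A^T y >= c,  y >= 0.

So the dual LP is:
  minimize  4y1 + 8y2 + 34y3 + 27y4
  subject to:
    y1 + y3 + 4y4 >= 2
    y2 + 4y3 + 2y4 >= 1
    y1, y2, y3, y4 >= 0

Solving the primal: x* = (2.8571, 7.7857).
  primal value c^T x* = 13.5.
Solving the dual: y* = (0, 0, 0, 0.5).
  dual value b^T y* = 13.5.
Strong duality: c^T x* = b^T y*. Confirmed.

13.5


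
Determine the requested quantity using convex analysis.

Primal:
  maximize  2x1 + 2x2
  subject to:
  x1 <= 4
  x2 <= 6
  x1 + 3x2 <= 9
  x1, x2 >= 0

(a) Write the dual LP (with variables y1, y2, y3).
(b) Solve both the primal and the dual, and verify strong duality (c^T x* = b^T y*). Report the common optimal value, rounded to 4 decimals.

The standard primal-dual pair for 'max c^T x s.t. A x <= b, x >= 0' is:
  Dual:  min b^T y  s.t.  A^T y >= c,  y >= 0.

So the dual LP is:
  minimize  4y1 + 6y2 + 9y3
  subject to:
    y1 + y3 >= 2
    y2 + 3y3 >= 2
    y1, y2, y3 >= 0

Solving the primal: x* = (4, 1.6667).
  primal value c^T x* = 11.3333.
Solving the dual: y* = (1.3333, 0, 0.6667).
  dual value b^T y* = 11.3333.
Strong duality: c^T x* = b^T y*. Confirmed.

11.3333


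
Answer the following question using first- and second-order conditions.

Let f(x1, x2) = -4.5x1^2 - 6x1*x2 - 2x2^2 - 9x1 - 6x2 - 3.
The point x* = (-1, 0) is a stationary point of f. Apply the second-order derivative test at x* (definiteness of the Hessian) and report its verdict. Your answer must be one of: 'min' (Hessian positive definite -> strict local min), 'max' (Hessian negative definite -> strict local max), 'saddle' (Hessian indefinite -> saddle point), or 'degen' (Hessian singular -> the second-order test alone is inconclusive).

Compute the Hessian H = grad^2 f:
  H = [[-9, -6], [-6, -4]]
Verify stationarity: grad f(x*) = H x* + g = (0, 0).
Eigenvalues of H: -13, 0.
H has a zero eigenvalue (singular; negative semidefinite but not definite), so H is neither positive definite, negative definite, nor indefinite. The second-order test alone is inconclusive -> degen.
(Indeed, f is constant along the null direction of H through x*, so x* is not a strict local extremum.)

degen


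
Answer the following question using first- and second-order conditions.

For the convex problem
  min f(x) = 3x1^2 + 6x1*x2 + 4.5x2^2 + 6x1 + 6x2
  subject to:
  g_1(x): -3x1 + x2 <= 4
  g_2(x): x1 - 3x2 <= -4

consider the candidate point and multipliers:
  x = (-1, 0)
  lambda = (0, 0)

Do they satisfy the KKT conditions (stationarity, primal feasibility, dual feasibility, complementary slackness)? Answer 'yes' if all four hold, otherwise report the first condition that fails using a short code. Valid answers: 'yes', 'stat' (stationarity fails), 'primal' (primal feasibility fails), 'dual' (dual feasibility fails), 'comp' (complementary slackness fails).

Gradient of f: grad f(x) = Q x + c = (0, 0)
Constraint values g_i(x) = a_i^T x - b_i:
  g_1((-1, 0)) = -1
  g_2((-1, 0)) = 3
Stationarity residual: grad f(x) + sum_i lambda_i a_i = (0, 0)
  -> stationarity OK
Primal feasibility (all g_i <= 0): FAILS
Dual feasibility (all lambda_i >= 0): OK
Complementary slackness (lambda_i * g_i(x) = 0 for all i): OK

Verdict: the first failing condition is primal_feasibility -> primal.

primal


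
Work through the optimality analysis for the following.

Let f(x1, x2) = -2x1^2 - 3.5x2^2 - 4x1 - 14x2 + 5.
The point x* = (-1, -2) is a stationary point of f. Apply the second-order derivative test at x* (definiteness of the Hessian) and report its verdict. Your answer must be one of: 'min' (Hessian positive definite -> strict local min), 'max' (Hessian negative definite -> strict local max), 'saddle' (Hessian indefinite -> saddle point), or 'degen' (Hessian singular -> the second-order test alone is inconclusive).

Compute the Hessian H = grad^2 f:
  H = [[-4, 0], [0, -7]]
Verify stationarity: grad f(x*) = H x* + g = (0, 0).
Eigenvalues of H: -7, -4.
Both eigenvalues < 0, so H is negative definite -> x* is a strict local max.

max


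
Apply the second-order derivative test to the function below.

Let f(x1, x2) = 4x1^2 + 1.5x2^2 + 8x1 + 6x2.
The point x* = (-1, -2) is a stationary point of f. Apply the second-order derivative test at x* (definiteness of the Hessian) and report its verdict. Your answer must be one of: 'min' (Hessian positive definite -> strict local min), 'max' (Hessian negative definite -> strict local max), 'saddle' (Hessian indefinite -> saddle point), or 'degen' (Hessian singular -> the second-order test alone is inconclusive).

Compute the Hessian H = grad^2 f:
  H = [[8, 0], [0, 3]]
Verify stationarity: grad f(x*) = H x* + g = (0, 0).
Eigenvalues of H: 3, 8.
Both eigenvalues > 0, so H is positive definite -> x* is a strict local min.

min


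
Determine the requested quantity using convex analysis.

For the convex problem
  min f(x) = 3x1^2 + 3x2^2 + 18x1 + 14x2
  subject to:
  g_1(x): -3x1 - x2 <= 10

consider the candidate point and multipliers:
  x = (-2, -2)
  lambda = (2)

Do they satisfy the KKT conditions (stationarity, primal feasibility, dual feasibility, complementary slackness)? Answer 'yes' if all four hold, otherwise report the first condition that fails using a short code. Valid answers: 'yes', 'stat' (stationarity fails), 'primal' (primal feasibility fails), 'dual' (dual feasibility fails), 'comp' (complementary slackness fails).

Gradient of f: grad f(x) = Q x + c = (6, 2)
Constraint values g_i(x) = a_i^T x - b_i:
  g_1((-2, -2)) = -2
Stationarity residual: grad f(x) + sum_i lambda_i a_i = (0, 0)
  -> stationarity OK
Primal feasibility (all g_i <= 0): OK
Dual feasibility (all lambda_i >= 0): OK
Complementary slackness (lambda_i * g_i(x) = 0 for all i): FAILS

Verdict: the first failing condition is complementary_slackness -> comp.

comp


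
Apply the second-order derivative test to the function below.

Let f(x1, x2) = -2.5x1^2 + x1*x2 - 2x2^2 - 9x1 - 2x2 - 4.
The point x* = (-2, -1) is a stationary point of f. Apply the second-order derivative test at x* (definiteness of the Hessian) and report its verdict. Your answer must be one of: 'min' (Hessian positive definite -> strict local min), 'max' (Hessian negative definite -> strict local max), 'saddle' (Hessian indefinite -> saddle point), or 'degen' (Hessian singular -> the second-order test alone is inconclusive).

Compute the Hessian H = grad^2 f:
  H = [[-5, 1], [1, -4]]
Verify stationarity: grad f(x*) = H x* + g = (0, 0).
Eigenvalues of H: -5.618, -3.382.
Both eigenvalues < 0, so H is negative definite -> x* is a strict local max.

max


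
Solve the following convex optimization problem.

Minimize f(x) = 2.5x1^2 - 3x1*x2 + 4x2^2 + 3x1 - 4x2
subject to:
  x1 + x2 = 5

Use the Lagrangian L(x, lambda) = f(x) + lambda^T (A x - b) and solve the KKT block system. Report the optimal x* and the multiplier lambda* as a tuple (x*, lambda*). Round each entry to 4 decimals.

Form the Lagrangian:
  L(x, lambda) = (1/2) x^T Q x + c^T x + lambda^T (A x - b)
Stationarity (grad_x L = 0): Q x + c + A^T lambda = 0.
Primal feasibility: A x = b.

This gives the KKT block system:
  [ Q   A^T ] [ x     ]   [-c ]
  [ A    0  ] [ lambda ] = [ b ]

Solving the linear system:
  x*      = (2.5263, 2.4737)
  lambda* = (-8.2105)
  f(x*)   = 19.3684

x* = (2.5263, 2.4737), lambda* = (-8.2105)


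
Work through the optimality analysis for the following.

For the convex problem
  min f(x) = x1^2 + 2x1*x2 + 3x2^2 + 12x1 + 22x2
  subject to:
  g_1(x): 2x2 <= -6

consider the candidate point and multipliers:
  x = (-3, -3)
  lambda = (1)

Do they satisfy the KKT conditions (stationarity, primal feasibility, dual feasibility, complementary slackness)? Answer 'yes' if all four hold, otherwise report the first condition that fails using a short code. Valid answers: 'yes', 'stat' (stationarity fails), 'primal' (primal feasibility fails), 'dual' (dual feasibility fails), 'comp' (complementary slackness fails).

Gradient of f: grad f(x) = Q x + c = (0, -2)
Constraint values g_i(x) = a_i^T x - b_i:
  g_1((-3, -3)) = 0
Stationarity residual: grad f(x) + sum_i lambda_i a_i = (0, 0)
  -> stationarity OK
Primal feasibility (all g_i <= 0): OK
Dual feasibility (all lambda_i >= 0): OK
Complementary slackness (lambda_i * g_i(x) = 0 for all i): OK

Verdict: yes, KKT holds.

yes


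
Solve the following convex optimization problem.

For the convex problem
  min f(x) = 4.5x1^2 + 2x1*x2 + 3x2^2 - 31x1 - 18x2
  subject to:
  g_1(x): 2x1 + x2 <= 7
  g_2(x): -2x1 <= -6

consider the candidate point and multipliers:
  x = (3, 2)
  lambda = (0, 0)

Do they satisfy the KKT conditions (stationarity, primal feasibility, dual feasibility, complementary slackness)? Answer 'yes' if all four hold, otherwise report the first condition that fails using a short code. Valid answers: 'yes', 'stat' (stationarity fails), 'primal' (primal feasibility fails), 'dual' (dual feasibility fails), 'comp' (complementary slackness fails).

Gradient of f: grad f(x) = Q x + c = (0, 0)
Constraint values g_i(x) = a_i^T x - b_i:
  g_1((3, 2)) = 1
  g_2((3, 2)) = 0
Stationarity residual: grad f(x) + sum_i lambda_i a_i = (0, 0)
  -> stationarity OK
Primal feasibility (all g_i <= 0): FAILS
Dual feasibility (all lambda_i >= 0): OK
Complementary slackness (lambda_i * g_i(x) = 0 for all i): OK

Verdict: the first failing condition is primal_feasibility -> primal.

primal


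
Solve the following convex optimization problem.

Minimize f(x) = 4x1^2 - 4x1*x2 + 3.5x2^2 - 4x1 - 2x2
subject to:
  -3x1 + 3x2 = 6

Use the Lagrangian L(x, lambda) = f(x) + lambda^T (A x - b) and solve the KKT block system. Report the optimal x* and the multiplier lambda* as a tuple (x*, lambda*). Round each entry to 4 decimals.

Form the Lagrangian:
  L(x, lambda) = (1/2) x^T Q x + c^T x + lambda^T (A x - b)
Stationarity (grad_x L = 0): Q x + c + A^T lambda = 0.
Primal feasibility: A x = b.

This gives the KKT block system:
  [ Q   A^T ] [ x     ]   [-c ]
  [ A    0  ] [ lambda ] = [ b ]

Solving the linear system:
  x*      = (0, 2)
  lambda* = (-4)
  f(x*)   = 10

x* = (0, 2), lambda* = (-4)


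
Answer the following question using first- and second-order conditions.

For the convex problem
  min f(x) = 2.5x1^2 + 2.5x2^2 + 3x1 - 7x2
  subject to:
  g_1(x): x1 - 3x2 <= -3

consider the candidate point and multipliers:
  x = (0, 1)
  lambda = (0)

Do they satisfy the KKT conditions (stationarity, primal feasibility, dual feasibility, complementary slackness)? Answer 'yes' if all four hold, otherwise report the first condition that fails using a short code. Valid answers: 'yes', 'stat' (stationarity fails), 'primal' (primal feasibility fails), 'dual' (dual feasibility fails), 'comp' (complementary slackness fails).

Gradient of f: grad f(x) = Q x + c = (3, -2)
Constraint values g_i(x) = a_i^T x - b_i:
  g_1((0, 1)) = 0
Stationarity residual: grad f(x) + sum_i lambda_i a_i = (3, -2)
  -> stationarity FAILS
Primal feasibility (all g_i <= 0): OK
Dual feasibility (all lambda_i >= 0): OK
Complementary slackness (lambda_i * g_i(x) = 0 for all i): OK

Verdict: the first failing condition is stationarity -> stat.

stat


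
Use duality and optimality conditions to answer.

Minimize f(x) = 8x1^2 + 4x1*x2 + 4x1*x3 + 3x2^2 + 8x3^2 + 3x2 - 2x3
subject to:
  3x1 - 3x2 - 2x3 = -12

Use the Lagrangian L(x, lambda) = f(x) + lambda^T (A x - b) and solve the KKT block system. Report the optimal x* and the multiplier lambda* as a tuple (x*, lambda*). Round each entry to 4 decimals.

Form the Lagrangian:
  L(x, lambda) = (1/2) x^T Q x + c^T x + lambda^T (A x - b)
Stationarity (grad_x L = 0): Q x + c + A^T lambda = 0.
Primal feasibility: A x = b.

This gives the KKT block system:
  [ Q   A^T ] [ x     ]   [-c ]
  [ A    0  ] [ lambda ] = [ b ]

Solving the linear system:
  x*      = (-1.3553, 2.0595, 0.8778)
  lambda* = (3.3119)
  f(x*)   = 22.0828

x* = (-1.3553, 2.0595, 0.8778), lambda* = (3.3119)


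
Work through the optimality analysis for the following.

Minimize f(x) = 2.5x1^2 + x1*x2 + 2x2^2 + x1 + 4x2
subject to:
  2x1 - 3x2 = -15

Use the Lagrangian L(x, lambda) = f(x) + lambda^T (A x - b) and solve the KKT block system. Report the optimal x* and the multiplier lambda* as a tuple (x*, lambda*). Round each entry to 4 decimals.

Form the Lagrangian:
  L(x, lambda) = (1/2) x^T Q x + c^T x + lambda^T (A x - b)
Stationarity (grad_x L = 0): Q x + c + A^T lambda = 0.
Primal feasibility: A x = b.

This gives the KKT block system:
  [ Q   A^T ] [ x     ]   [-c ]
  [ A    0  ] [ lambda ] = [ b ]

Solving the linear system:
  x*      = (-2.7123, 3.1918)
  lambda* = (4.6849)
  f(x*)   = 40.1644

x* = (-2.7123, 3.1918), lambda* = (4.6849)


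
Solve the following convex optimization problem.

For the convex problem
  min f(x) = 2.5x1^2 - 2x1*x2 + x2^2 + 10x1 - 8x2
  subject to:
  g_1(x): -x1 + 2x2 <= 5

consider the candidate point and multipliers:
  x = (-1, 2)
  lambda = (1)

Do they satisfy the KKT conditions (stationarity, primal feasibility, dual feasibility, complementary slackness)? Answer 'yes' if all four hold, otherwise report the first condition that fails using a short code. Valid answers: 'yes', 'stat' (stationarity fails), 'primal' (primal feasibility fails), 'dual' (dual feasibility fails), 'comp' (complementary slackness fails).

Gradient of f: grad f(x) = Q x + c = (1, -2)
Constraint values g_i(x) = a_i^T x - b_i:
  g_1((-1, 2)) = 0
Stationarity residual: grad f(x) + sum_i lambda_i a_i = (0, 0)
  -> stationarity OK
Primal feasibility (all g_i <= 0): OK
Dual feasibility (all lambda_i >= 0): OK
Complementary slackness (lambda_i * g_i(x) = 0 for all i): OK

Verdict: yes, KKT holds.

yes


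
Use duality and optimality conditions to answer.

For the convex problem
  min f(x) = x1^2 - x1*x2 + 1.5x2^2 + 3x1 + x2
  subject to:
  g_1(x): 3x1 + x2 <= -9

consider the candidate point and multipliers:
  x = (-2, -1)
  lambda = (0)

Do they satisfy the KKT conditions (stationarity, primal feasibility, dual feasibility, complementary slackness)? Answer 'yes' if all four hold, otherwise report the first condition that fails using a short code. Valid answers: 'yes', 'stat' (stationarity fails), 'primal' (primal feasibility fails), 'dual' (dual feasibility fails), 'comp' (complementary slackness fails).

Gradient of f: grad f(x) = Q x + c = (0, 0)
Constraint values g_i(x) = a_i^T x - b_i:
  g_1((-2, -1)) = 2
Stationarity residual: grad f(x) + sum_i lambda_i a_i = (0, 0)
  -> stationarity OK
Primal feasibility (all g_i <= 0): FAILS
Dual feasibility (all lambda_i >= 0): OK
Complementary slackness (lambda_i * g_i(x) = 0 for all i): OK

Verdict: the first failing condition is primal_feasibility -> primal.

primal


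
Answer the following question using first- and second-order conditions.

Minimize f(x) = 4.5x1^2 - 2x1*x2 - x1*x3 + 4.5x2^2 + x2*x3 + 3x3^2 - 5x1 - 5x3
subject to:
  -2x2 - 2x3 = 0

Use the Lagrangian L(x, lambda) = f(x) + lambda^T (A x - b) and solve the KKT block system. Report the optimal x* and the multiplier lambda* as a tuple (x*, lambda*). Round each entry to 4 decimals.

Form the Lagrangian:
  L(x, lambda) = (1/2) x^T Q x + c^T x + lambda^T (A x - b)
Stationarity (grad_x L = 0): Q x + c + A^T lambda = 0.
Primal feasibility: A x = b.

This gives the KKT block system:
  [ Q   A^T ] [ x     ]   [-c ]
  [ A    0  ] [ lambda ] = [ b ]

Solving the linear system:
  x*      = (0.5172, -0.3448, 0.3448)
  lambda* = (-1.8966)
  f(x*)   = -2.1552

x* = (0.5172, -0.3448, 0.3448), lambda* = (-1.8966)


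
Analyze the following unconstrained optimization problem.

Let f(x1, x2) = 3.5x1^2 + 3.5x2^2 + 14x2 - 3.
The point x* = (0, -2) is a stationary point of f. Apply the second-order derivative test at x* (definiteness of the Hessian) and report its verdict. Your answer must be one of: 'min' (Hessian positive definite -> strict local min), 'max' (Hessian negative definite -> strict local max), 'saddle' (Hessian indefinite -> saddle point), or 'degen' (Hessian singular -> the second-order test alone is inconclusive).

Compute the Hessian H = grad^2 f:
  H = [[7, 0], [0, 7]]
Verify stationarity: grad f(x*) = H x* + g = (0, 0).
Eigenvalues of H: 7, 7.
Both eigenvalues > 0, so H is positive definite -> x* is a strict local min.

min


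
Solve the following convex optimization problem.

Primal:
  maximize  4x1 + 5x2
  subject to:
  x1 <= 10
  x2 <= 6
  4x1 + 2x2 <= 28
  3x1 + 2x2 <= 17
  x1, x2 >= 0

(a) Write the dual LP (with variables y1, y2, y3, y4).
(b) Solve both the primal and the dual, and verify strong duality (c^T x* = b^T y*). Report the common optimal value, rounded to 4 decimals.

The standard primal-dual pair for 'max c^T x s.t. A x <= b, x >= 0' is:
  Dual:  min b^T y  s.t.  A^T y >= c,  y >= 0.

So the dual LP is:
  minimize  10y1 + 6y2 + 28y3 + 17y4
  subject to:
    y1 + 4y3 + 3y4 >= 4
    y2 + 2y3 + 2y4 >= 5
    y1, y2, y3, y4 >= 0

Solving the primal: x* = (1.6667, 6).
  primal value c^T x* = 36.6667.
Solving the dual: y* = (0, 2.3333, 0, 1.3333).
  dual value b^T y* = 36.6667.
Strong duality: c^T x* = b^T y*. Confirmed.

36.6667


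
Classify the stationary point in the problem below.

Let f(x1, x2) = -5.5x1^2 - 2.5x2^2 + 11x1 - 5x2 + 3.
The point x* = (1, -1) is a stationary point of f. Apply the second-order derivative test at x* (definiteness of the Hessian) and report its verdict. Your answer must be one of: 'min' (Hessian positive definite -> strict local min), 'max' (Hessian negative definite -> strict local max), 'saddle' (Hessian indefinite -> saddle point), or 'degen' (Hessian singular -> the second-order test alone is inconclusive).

Compute the Hessian H = grad^2 f:
  H = [[-11, 0], [0, -5]]
Verify stationarity: grad f(x*) = H x* + g = (0, 0).
Eigenvalues of H: -11, -5.
Both eigenvalues < 0, so H is negative definite -> x* is a strict local max.

max


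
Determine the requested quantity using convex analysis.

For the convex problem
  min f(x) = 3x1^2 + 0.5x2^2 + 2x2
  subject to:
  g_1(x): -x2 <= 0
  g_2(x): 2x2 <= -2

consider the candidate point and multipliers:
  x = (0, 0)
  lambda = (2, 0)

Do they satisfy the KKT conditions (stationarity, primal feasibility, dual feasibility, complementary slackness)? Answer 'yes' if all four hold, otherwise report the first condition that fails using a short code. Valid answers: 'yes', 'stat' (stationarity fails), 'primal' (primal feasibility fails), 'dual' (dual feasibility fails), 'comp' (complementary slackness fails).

Gradient of f: grad f(x) = Q x + c = (0, 2)
Constraint values g_i(x) = a_i^T x - b_i:
  g_1((0, 0)) = 0
  g_2((0, 0)) = 2
Stationarity residual: grad f(x) + sum_i lambda_i a_i = (0, 0)
  -> stationarity OK
Primal feasibility (all g_i <= 0): FAILS
Dual feasibility (all lambda_i >= 0): OK
Complementary slackness (lambda_i * g_i(x) = 0 for all i): OK

Verdict: the first failing condition is primal_feasibility -> primal.

primal


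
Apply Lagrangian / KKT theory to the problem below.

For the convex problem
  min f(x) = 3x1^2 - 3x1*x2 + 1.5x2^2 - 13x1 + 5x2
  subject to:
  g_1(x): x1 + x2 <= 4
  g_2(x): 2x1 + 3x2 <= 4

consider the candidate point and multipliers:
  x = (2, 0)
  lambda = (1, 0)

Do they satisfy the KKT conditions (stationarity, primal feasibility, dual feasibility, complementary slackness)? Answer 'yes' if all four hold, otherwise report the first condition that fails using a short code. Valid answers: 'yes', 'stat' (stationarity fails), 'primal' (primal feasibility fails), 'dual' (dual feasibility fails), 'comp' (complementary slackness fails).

Gradient of f: grad f(x) = Q x + c = (-1, -1)
Constraint values g_i(x) = a_i^T x - b_i:
  g_1((2, 0)) = -2
  g_2((2, 0)) = 0
Stationarity residual: grad f(x) + sum_i lambda_i a_i = (0, 0)
  -> stationarity OK
Primal feasibility (all g_i <= 0): OK
Dual feasibility (all lambda_i >= 0): OK
Complementary slackness (lambda_i * g_i(x) = 0 for all i): FAILS

Verdict: the first failing condition is complementary_slackness -> comp.

comp


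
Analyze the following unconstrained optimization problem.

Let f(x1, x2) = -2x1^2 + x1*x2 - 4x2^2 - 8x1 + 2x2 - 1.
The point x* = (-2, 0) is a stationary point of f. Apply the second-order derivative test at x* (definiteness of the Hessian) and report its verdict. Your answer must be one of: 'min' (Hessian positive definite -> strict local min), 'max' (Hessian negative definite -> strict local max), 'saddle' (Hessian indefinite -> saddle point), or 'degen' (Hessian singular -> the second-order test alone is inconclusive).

Compute the Hessian H = grad^2 f:
  H = [[-4, 1], [1, -8]]
Verify stationarity: grad f(x*) = H x* + g = (0, 0).
Eigenvalues of H: -8.2361, -3.7639.
Both eigenvalues < 0, so H is negative definite -> x* is a strict local max.

max


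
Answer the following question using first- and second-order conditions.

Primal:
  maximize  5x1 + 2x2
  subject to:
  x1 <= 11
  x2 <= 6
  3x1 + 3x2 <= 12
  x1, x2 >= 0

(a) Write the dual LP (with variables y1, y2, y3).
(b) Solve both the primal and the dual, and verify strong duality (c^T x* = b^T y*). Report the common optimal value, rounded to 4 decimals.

The standard primal-dual pair for 'max c^T x s.t. A x <= b, x >= 0' is:
  Dual:  min b^T y  s.t.  A^T y >= c,  y >= 0.

So the dual LP is:
  minimize  11y1 + 6y2 + 12y3
  subject to:
    y1 + 3y3 >= 5
    y2 + 3y3 >= 2
    y1, y2, y3 >= 0

Solving the primal: x* = (4, 0).
  primal value c^T x* = 20.
Solving the dual: y* = (0, 0, 1.6667).
  dual value b^T y* = 20.
Strong duality: c^T x* = b^T y*. Confirmed.

20


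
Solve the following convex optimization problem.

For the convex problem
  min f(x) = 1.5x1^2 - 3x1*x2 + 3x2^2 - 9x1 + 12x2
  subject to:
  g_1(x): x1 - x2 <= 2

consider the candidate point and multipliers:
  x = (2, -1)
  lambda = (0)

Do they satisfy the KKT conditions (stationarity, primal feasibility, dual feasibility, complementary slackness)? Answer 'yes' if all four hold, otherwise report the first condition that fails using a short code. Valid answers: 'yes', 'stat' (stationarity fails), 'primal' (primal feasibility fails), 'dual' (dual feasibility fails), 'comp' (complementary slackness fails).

Gradient of f: grad f(x) = Q x + c = (0, 0)
Constraint values g_i(x) = a_i^T x - b_i:
  g_1((2, -1)) = 1
Stationarity residual: grad f(x) + sum_i lambda_i a_i = (0, 0)
  -> stationarity OK
Primal feasibility (all g_i <= 0): FAILS
Dual feasibility (all lambda_i >= 0): OK
Complementary slackness (lambda_i * g_i(x) = 0 for all i): OK

Verdict: the first failing condition is primal_feasibility -> primal.

primal


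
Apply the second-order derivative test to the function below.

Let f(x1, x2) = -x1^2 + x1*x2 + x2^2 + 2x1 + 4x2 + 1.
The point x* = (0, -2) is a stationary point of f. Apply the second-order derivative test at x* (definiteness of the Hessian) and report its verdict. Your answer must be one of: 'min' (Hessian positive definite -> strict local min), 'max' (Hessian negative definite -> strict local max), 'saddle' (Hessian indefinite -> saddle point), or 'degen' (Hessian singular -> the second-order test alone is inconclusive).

Compute the Hessian H = grad^2 f:
  H = [[-2, 1], [1, 2]]
Verify stationarity: grad f(x*) = H x* + g = (0, 0).
Eigenvalues of H: -2.2361, 2.2361.
Eigenvalues have mixed signs, so H is indefinite -> x* is a saddle point.

saddle


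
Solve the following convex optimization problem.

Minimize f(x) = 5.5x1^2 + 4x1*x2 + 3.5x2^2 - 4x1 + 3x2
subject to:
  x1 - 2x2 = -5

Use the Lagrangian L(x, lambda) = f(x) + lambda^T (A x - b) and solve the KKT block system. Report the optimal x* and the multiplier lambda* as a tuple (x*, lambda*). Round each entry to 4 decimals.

Form the Lagrangian:
  L(x, lambda) = (1/2) x^T Q x + c^T x + lambda^T (A x - b)
Stationarity (grad_x L = 0): Q x + c + A^T lambda = 0.
Primal feasibility: A x = b.

This gives the KKT block system:
  [ Q   A^T ] [ x     ]   [-c ]
  [ A    0  ] [ lambda ] = [ b ]

Solving the linear system:
  x*      = (-0.9701, 2.0149)
  lambda* = (6.6119)
  f(x*)   = 21.4925

x* = (-0.9701, 2.0149), lambda* = (6.6119)


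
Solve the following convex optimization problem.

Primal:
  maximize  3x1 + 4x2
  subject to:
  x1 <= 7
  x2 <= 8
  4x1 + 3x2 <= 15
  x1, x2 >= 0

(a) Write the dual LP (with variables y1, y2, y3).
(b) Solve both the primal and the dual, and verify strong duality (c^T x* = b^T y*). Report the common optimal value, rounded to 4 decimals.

The standard primal-dual pair for 'max c^T x s.t. A x <= b, x >= 0' is:
  Dual:  min b^T y  s.t.  A^T y >= c,  y >= 0.

So the dual LP is:
  minimize  7y1 + 8y2 + 15y3
  subject to:
    y1 + 4y3 >= 3
    y2 + 3y3 >= 4
    y1, y2, y3 >= 0

Solving the primal: x* = (0, 5).
  primal value c^T x* = 20.
Solving the dual: y* = (0, 0, 1.3333).
  dual value b^T y* = 20.
Strong duality: c^T x* = b^T y*. Confirmed.

20


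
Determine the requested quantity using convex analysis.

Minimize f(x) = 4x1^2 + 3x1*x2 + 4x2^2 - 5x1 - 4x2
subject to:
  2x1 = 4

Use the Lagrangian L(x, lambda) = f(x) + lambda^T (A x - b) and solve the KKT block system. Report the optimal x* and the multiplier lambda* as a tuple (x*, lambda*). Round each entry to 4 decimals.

Form the Lagrangian:
  L(x, lambda) = (1/2) x^T Q x + c^T x + lambda^T (A x - b)
Stationarity (grad_x L = 0): Q x + c + A^T lambda = 0.
Primal feasibility: A x = b.

This gives the KKT block system:
  [ Q   A^T ] [ x     ]   [-c ]
  [ A    0  ] [ lambda ] = [ b ]

Solving the linear system:
  x*      = (2, -0.25)
  lambda* = (-5.125)
  f(x*)   = 5.75

x* = (2, -0.25), lambda* = (-5.125)


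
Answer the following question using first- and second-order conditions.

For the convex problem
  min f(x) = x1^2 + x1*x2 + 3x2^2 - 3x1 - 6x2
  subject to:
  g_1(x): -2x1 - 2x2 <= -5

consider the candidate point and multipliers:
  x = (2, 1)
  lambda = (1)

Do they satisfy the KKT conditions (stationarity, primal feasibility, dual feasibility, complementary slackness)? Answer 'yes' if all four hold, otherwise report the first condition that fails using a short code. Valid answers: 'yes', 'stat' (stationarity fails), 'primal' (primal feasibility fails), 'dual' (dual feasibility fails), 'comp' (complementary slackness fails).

Gradient of f: grad f(x) = Q x + c = (2, 2)
Constraint values g_i(x) = a_i^T x - b_i:
  g_1((2, 1)) = -1
Stationarity residual: grad f(x) + sum_i lambda_i a_i = (0, 0)
  -> stationarity OK
Primal feasibility (all g_i <= 0): OK
Dual feasibility (all lambda_i >= 0): OK
Complementary slackness (lambda_i * g_i(x) = 0 for all i): FAILS

Verdict: the first failing condition is complementary_slackness -> comp.

comp


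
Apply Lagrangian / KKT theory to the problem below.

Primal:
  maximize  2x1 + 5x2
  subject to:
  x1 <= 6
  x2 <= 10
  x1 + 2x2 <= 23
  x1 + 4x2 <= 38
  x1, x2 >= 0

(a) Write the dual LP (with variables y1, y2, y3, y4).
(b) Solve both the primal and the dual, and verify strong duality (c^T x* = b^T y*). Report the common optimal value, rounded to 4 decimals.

The standard primal-dual pair for 'max c^T x s.t. A x <= b, x >= 0' is:
  Dual:  min b^T y  s.t.  A^T y >= c,  y >= 0.

So the dual LP is:
  minimize  6y1 + 10y2 + 23y3 + 38y4
  subject to:
    y1 + y3 + y4 >= 2
    y2 + 2y3 + 4y4 >= 5
    y1, y2, y3, y4 >= 0

Solving the primal: x* = (6, 8).
  primal value c^T x* = 52.
Solving the dual: y* = (0.75, 0, 0, 1.25).
  dual value b^T y* = 52.
Strong duality: c^T x* = b^T y*. Confirmed.

52
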